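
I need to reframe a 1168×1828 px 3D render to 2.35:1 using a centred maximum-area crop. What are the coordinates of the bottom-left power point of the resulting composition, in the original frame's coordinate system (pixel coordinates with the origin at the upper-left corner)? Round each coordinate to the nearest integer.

x = 389 px, y = 997 px

1168/1828 < 2.35/1, so the 2.35:1 crop keeps the full width 1168 and trims height to 1168 × 1/2.35 = 497.02 px.
Top offset = (1828 − 497.02)/2 = 665.49 px; left offset = 0.
Bottom-left is one-third across and two-thirds down within the crop:
x = 0.00 + 1 × 1168.00/3 ≈ 389; y = 665.49 + 2 × 497.02/3 ≈ 997.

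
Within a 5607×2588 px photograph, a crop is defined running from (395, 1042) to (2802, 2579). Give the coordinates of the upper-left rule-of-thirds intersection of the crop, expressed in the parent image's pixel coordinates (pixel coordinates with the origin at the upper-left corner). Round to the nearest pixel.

Crop width = 2802 − 395 = 2407 px; one third is 802.33 px.
Crop height = 2579 − 1042 = 1537 px; one third is 512.33 px.
The upper-left point is one-third across and one-third down within the crop:
x = 395 + 1 × 802.33 ≈ 1197; y = 1042 + 1 × 512.33 ≈ 1554.

x = 1197 px, y = 1554 px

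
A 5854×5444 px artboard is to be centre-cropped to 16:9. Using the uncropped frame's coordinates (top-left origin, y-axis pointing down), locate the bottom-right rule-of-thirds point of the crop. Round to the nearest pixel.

x = 3903 px, y = 3271 px

5854/5444 < 16/9, so the 16:9 crop keeps the full width 5854 and trims height to 5854 × 9/16 = 3292.88 px.
Top offset = (5444 − 3292.88)/2 = 1075.56 px; left offset = 0.
Bottom-right is two-thirds across and two-thirds down within the crop:
x = 0.00 + 2 × 5854.00/3 ≈ 3903; y = 1075.56 + 2 × 3292.88/3 ≈ 3271.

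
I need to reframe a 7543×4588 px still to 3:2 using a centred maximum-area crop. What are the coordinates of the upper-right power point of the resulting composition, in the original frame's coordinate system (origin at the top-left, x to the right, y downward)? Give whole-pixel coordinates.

x = 4919 px, y = 1529 px

7543/4588 > 3/2, so the 3:2 crop keeps the full height 4588 and trims width to 4588 × 3/2 = 6882.00 px.
Left offset = (7543 − 6882.00)/2 = 330.50 px; top offset = 0.
Upper-right is two-thirds across and one-third down within the crop:
x = 330.50 + 2 × 6882.00/3 ≈ 4919; y = 0.00 + 1 × 4588.00/3 ≈ 1529.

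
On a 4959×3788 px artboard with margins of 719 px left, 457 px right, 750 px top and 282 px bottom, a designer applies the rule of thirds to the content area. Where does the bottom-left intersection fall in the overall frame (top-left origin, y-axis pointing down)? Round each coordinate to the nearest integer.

(1980, 2587)

Content width = 4959 − 719 − 457 = 3783 px; content height = 3788 − 750 − 282 = 2756 px.
Bottom-left is one-third across and two-thirds down within the content area.
x = 719 + 1 × 3783/3 = 719 + 1261.00 ≈ 1980
y = 750 + 2 × 2756/3 = 750 + 1837.33 ≈ 2587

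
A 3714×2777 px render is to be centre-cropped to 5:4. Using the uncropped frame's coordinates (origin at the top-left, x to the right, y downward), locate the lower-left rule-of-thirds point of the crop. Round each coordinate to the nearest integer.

(1278, 1851)

3714/2777 > 5/4, so the 5:4 crop keeps the full height 2777 and trims width to 2777 × 5/4 = 3471.25 px.
Left offset = (3714 − 3471.25)/2 = 121.38 px; top offset = 0.
Lower-left is one-third across and two-thirds down within the crop:
x = 121.38 + 1 × 3471.25/3 ≈ 1278; y = 0.00 + 2 × 2777.00/3 ≈ 1851.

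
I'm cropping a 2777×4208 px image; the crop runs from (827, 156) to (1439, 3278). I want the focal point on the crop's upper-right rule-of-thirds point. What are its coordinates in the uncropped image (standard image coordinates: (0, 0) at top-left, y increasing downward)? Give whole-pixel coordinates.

Crop width = 1439 − 827 = 612 px; one third is 204.00 px.
Crop height = 3278 − 156 = 3122 px; one third is 1040.67 px.
The upper-right point is two-thirds across and one-third down within the crop:
x = 827 + 2 × 204.00 ≈ 1235; y = 156 + 1 × 1040.67 ≈ 1197.

(1235, 1197)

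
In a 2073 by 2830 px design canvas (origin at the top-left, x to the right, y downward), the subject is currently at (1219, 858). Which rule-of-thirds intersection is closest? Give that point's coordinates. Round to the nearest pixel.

x = 1382 px, y = 943 px

Third lines: x ∈ {691, 1382}, y ∈ {943, 1887}.
1219 is closer to x = 1382; 858 is closer to y = 943.
So the nearest intersection is the upper-right power point.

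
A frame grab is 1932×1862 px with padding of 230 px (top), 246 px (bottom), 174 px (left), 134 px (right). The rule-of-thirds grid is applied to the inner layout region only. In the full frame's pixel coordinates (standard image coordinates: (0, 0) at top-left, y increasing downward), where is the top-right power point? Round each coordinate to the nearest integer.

Content width = 1932 − 174 − 134 = 1624 px; content height = 1862 − 230 − 246 = 1386 px.
Top-right is two-thirds across and one-third down within the inner layout region.
x = 174 + 2 × 1624/3 = 174 + 1082.67 ≈ 1257
y = 230 + 1 × 1386/3 = 230 + 462.00 ≈ 692

x = 1257 px, y = 692 px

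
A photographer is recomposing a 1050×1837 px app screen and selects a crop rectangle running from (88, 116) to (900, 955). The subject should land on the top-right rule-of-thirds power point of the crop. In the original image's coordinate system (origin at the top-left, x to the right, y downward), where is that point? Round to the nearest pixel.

x = 629 px, y = 396 px

Crop width = 900 − 88 = 812 px; one third is 270.67 px.
Crop height = 955 − 116 = 839 px; one third is 279.67 px.
The top-right point is two-thirds across and one-third down within the crop:
x = 88 + 2 × 270.67 ≈ 629; y = 116 + 1 × 279.67 ≈ 396.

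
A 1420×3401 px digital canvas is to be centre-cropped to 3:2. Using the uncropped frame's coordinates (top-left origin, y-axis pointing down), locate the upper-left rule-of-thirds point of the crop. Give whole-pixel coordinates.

1420/3401 < 3/2, so the 3:2 crop keeps the full width 1420 and trims height to 1420 × 2/3 = 946.67 px.
Top offset = (3401 − 946.67)/2 = 1227.17 px; left offset = 0.
Upper-left is one-third across and one-third down within the crop:
x = 0.00 + 1 × 1420.00/3 ≈ 473; y = 1227.17 + 1 × 946.67/3 ≈ 1543.

x = 473 px, y = 1543 px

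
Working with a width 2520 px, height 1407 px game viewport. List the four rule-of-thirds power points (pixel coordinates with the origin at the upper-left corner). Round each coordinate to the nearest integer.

(840, 469), (1680, 469), (840, 938), (1680, 938)

One third of 2520 is 840; one third of 1407 is 469.
Vertical third lines at x = 840 and x = 1680; horizontal third lines at y = 469 and y = 938.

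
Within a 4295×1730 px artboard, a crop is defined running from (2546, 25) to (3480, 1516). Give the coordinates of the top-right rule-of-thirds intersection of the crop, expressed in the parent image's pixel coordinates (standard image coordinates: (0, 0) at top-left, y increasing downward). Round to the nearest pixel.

(3169, 522)

Crop width = 3480 − 2546 = 934 px; one third is 311.33 px.
Crop height = 1516 − 25 = 1491 px; one third is 497.00 px.
The top-right point is two-thirds across and one-third down within the crop:
x = 2546 + 2 × 311.33 ≈ 3169; y = 25 + 1 × 497.00 ≈ 522.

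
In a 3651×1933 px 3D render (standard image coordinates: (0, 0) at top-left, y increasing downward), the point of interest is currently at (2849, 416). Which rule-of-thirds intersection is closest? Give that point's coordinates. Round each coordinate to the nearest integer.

Third lines: x ∈ {1217, 2434}, y ∈ {644, 1289}.
2849 is closer to x = 2434; 416 is closer to y = 644.
So the nearest intersection is the upper-right power point.

x = 2434 px, y = 644 px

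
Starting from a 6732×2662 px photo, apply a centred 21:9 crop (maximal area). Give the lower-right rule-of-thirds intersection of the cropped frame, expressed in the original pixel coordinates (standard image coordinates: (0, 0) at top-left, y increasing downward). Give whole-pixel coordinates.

6732/2662 > 21/9, so the 21:9 crop keeps the full height 2662 and trims width to 2662 × 21/9 = 6211.33 px.
Left offset = (6732 − 6211.33)/2 = 260.33 px; top offset = 0.
Lower-right is two-thirds across and two-thirds down within the crop:
x = 260.33 + 2 × 6211.33/3 ≈ 4401; y = 0.00 + 2 × 2662.00/3 ≈ 1775.

(4401, 1775)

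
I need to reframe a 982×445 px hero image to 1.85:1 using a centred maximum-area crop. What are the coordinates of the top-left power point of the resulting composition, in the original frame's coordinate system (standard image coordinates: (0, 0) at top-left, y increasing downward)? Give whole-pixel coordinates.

982/445 > 1.85/1, so the 1.85:1 crop keeps the full height 445 and trims width to 445 × 1.85/1 = 823.25 px.
Left offset = (982 − 823.25)/2 = 79.38 px; top offset = 0.
Top-left is one-third across and one-third down within the crop:
x = 79.38 + 1 × 823.25/3 ≈ 354; y = 0.00 + 1 × 445.00/3 ≈ 148.

(354, 148)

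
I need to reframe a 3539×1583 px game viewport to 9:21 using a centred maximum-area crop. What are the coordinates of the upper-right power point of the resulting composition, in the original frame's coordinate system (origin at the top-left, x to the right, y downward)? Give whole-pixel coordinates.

3539/1583 > 9/21, so the 9:21 crop keeps the full height 1583 and trims width to 1583 × 9/21 = 678.43 px.
Left offset = (3539 − 678.43)/2 = 1430.29 px; top offset = 0.
Upper-right is two-thirds across and one-third down within the crop:
x = 1430.29 + 2 × 678.43/3 ≈ 1883; y = 0.00 + 1 × 1583.00/3 ≈ 528.

(1883, 528)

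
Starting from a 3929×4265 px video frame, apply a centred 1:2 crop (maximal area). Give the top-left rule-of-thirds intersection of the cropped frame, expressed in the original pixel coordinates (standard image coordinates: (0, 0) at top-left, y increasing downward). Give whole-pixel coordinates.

3929/4265 > 1/2, so the 1:2 crop keeps the full height 4265 and trims width to 4265 × 1/2 = 2132.50 px.
Left offset = (3929 − 2132.50)/2 = 898.25 px; top offset = 0.
Top-left is one-third across and one-third down within the crop:
x = 898.25 + 1 × 2132.50/3 ≈ 1609; y = 0.00 + 1 × 4265.00/3 ≈ 1422.

x = 1609 px, y = 1422 px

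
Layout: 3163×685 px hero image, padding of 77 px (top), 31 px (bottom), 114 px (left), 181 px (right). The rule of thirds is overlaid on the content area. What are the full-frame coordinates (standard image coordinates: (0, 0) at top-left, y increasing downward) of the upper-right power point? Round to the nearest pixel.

Content width = 3163 − 114 − 181 = 2868 px; content height = 685 − 77 − 31 = 577 px.
Upper-right is two-thirds across and one-third down within the content area.
x = 114 + 2 × 2868/3 = 114 + 1912.00 ≈ 2026
y = 77 + 1 × 577/3 = 77 + 192.33 ≈ 269

x = 2026 px, y = 269 px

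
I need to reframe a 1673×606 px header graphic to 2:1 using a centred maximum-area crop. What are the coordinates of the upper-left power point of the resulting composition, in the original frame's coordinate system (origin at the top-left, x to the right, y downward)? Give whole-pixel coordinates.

(635, 202)

1673/606 > 2/1, so the 2:1 crop keeps the full height 606 and trims width to 606 × 2/1 = 1212.00 px.
Left offset = (1673 − 1212.00)/2 = 230.50 px; top offset = 0.
Upper-left is one-third across and one-third down within the crop:
x = 230.50 + 1 × 1212.00/3 ≈ 635; y = 0.00 + 1 × 606.00/3 ≈ 202.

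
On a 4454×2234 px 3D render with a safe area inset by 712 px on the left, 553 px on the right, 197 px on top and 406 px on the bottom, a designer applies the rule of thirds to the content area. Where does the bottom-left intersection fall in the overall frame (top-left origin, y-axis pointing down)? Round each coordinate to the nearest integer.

Content width = 4454 − 712 − 553 = 3189 px; content height = 2234 − 197 − 406 = 1631 px.
Bottom-left is one-third across and two-thirds down within the content area.
x = 712 + 1 × 3189/3 = 712 + 1063.00 ≈ 1775
y = 197 + 2 × 1631/3 = 197 + 1087.33 ≈ 1284

x = 1775 px, y = 1284 px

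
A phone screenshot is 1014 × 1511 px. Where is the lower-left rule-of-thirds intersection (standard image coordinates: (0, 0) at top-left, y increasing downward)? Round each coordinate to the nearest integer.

The lower-left point sits one-third of the way across and two-thirds of the way down.
x = 1 × 1014/3 ≈ 338; y = 2 × 1511/3 ≈ 1007.

x = 338 px, y = 1007 px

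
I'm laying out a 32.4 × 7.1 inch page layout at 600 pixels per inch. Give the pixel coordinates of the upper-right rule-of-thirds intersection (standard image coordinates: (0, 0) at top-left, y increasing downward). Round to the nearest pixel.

In pixels the canvas is 32.4 × 600 = 19440 wide and 7.1 × 600 = 4260 tall.
The upper-right point is two-thirds across and one-third down:
x = 2 × 19440/3 ≈ 12960; y = 1 × 4260/3 ≈ 1420.

x = 12960 px, y = 1420 px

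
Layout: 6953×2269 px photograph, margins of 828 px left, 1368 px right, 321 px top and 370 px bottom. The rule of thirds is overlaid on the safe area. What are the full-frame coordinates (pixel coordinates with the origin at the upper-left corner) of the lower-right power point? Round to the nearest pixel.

(3999, 1373)

Content width = 6953 − 828 − 1368 = 4757 px; content height = 2269 − 321 − 370 = 1578 px.
Lower-right is two-thirds across and two-thirds down within the safe area.
x = 828 + 2 × 4757/3 = 828 + 3171.33 ≈ 3999
y = 321 + 2 × 1578/3 = 321 + 1052.00 ≈ 1373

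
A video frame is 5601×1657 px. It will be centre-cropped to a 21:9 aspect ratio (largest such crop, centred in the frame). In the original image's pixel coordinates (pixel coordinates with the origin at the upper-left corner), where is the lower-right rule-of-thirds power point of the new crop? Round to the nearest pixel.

x = 3445 px, y = 1105 px

5601/1657 > 21/9, so the 21:9 crop keeps the full height 1657 and trims width to 1657 × 21/9 = 3866.33 px.
Left offset = (5601 − 3866.33)/2 = 867.33 px; top offset = 0.
Lower-right is two-thirds across and two-thirds down within the crop:
x = 867.33 + 2 × 3866.33/3 ≈ 3445; y = 0.00 + 2 × 1657.00/3 ≈ 1105.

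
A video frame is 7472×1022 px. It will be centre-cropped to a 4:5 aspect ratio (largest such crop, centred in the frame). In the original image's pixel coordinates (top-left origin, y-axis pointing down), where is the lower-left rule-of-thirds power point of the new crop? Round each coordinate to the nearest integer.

x = 3600 px, y = 681 px

7472/1022 > 4/5, so the 4:5 crop keeps the full height 1022 and trims width to 1022 × 4/5 = 817.60 px.
Left offset = (7472 − 817.60)/2 = 3327.20 px; top offset = 0.
Lower-left is one-third across and two-thirds down within the crop:
x = 3327.20 + 1 × 817.60/3 ≈ 3600; y = 0.00 + 2 × 1022.00/3 ≈ 681.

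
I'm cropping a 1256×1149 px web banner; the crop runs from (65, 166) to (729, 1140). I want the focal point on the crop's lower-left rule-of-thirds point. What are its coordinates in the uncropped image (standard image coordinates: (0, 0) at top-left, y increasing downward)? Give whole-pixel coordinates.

Crop width = 729 − 65 = 664 px; one third is 221.33 px.
Crop height = 1140 − 166 = 974 px; one third is 324.67 px.
The lower-left point is one-third across and two-thirds down within the crop:
x = 65 + 1 × 221.33 ≈ 286; y = 166 + 2 × 324.67 ≈ 815.

x = 286 px, y = 815 px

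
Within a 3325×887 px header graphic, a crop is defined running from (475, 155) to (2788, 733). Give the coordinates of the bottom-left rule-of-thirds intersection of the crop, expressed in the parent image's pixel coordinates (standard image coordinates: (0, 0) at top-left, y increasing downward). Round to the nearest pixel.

x = 1246 px, y = 540 px

Crop width = 2788 − 475 = 2313 px; one third is 771.00 px.
Crop height = 733 − 155 = 578 px; one third is 192.67 px.
The bottom-left point is one-third across and two-thirds down within the crop:
x = 475 + 1 × 771.00 ≈ 1246; y = 155 + 2 × 192.67 ≈ 540.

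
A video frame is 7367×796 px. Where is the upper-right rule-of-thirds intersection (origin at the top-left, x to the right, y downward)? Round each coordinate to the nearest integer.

x = 4911 px, y = 265 px

The upper-right point sits two-thirds of the way across and one-third of the way down.
x = 2 × 7367/3 ≈ 4911; y = 1 × 796/3 ≈ 265.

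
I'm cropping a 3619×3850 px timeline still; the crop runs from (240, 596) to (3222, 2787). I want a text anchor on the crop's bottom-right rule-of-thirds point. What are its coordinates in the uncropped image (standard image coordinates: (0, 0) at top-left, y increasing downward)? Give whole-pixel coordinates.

Crop width = 3222 − 240 = 2982 px; one third is 994.00 px.
Crop height = 2787 − 596 = 2191 px; one third is 730.33 px.
The bottom-right point is two-thirds across and two-thirds down within the crop:
x = 240 + 2 × 994.00 ≈ 2228; y = 596 + 2 × 730.33 ≈ 2057.

x = 2228 px, y = 2057 px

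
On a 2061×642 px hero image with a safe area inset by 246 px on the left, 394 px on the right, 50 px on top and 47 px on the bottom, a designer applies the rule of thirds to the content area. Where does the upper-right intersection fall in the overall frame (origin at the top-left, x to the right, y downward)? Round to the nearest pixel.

x = 1193 px, y = 232 px

Content width = 2061 − 246 − 394 = 1421 px; content height = 642 − 50 − 47 = 545 px.
Upper-right is two-thirds across and one-third down within the content area.
x = 246 + 2 × 1421/3 = 246 + 947.33 ≈ 1193
y = 50 + 1 × 545/3 = 50 + 181.67 ≈ 232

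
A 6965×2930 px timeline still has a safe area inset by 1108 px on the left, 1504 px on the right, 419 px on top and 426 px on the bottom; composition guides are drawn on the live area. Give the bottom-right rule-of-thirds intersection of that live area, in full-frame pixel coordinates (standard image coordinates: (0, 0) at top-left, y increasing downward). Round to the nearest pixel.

(4010, 1809)

Content width = 6965 − 1108 − 1504 = 4353 px; content height = 2930 − 419 − 426 = 2085 px.
Bottom-right is two-thirds across and two-thirds down within the live area.
x = 1108 + 2 × 4353/3 = 1108 + 2902.00 ≈ 4010
y = 419 + 2 × 2085/3 = 419 + 1390.00 ≈ 1809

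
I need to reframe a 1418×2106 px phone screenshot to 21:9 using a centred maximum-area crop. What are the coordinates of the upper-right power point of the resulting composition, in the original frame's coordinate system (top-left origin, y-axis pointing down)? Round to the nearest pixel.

x = 945 px, y = 952 px

1418/2106 < 21/9, so the 21:9 crop keeps the full width 1418 and trims height to 1418 × 9/21 = 607.71 px.
Top offset = (2106 − 607.71)/2 = 749.14 px; left offset = 0.
Upper-right is two-thirds across and one-third down within the crop:
x = 0.00 + 2 × 1418.00/3 ≈ 945; y = 749.14 + 1 × 607.71/3 ≈ 952.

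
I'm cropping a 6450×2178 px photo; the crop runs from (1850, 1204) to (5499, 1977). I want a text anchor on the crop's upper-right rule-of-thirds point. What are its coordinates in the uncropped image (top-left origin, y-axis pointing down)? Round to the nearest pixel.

Crop width = 5499 − 1850 = 3649 px; one third is 1216.33 px.
Crop height = 1977 − 1204 = 773 px; one third is 257.67 px.
The upper-right point is two-thirds across and one-third down within the crop:
x = 1850 + 2 × 1216.33 ≈ 4283; y = 1204 + 1 × 257.67 ≈ 1462.

(4283, 1462)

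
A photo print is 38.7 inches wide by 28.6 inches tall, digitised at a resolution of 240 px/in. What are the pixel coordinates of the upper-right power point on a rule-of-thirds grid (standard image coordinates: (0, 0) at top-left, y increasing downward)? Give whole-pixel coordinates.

In pixels the canvas is 38.7 × 240 = 9288 wide and 28.6 × 240 = 6864 tall.
The upper-right point is two-thirds across and one-third down:
x = 2 × 9288/3 ≈ 6192; y = 1 × 6864/3 ≈ 2288.

(6192, 2288)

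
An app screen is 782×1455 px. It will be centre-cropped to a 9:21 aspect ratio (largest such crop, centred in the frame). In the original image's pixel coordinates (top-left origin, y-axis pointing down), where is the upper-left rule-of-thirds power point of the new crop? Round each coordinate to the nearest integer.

782/1455 > 9/21, so the 9:21 crop keeps the full height 1455 and trims width to 1455 × 9/21 = 623.57 px.
Left offset = (782 − 623.57)/2 = 79.21 px; top offset = 0.
Upper-left is one-third across and one-third down within the crop:
x = 79.21 + 1 × 623.57/3 ≈ 287; y = 0.00 + 1 × 1455.00/3 ≈ 485.

(287, 485)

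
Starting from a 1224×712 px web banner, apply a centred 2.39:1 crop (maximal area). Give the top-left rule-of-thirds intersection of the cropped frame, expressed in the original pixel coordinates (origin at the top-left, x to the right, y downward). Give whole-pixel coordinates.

x = 408 px, y = 271 px

1224/712 < 2.39/1, so the 2.39:1 crop keeps the full width 1224 and trims height to 1224 × 1/2.39 = 512.13 px.
Top offset = (712 − 512.13)/2 = 99.93 px; left offset = 0.
Top-left is one-third across and one-third down within the crop:
x = 0.00 + 1 × 1224.00/3 ≈ 408; y = 99.93 + 1 × 512.13/3 ≈ 271.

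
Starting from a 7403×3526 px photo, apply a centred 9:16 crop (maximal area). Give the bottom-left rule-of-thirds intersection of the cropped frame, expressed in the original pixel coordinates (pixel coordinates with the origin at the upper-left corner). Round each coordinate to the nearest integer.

7403/3526 > 9/16, so the 9:16 crop keeps the full height 3526 and trims width to 3526 × 9/16 = 1983.38 px.
Left offset = (7403 − 1983.38)/2 = 2709.81 px; top offset = 0.
Bottom-left is one-third across and two-thirds down within the crop:
x = 2709.81 + 1 × 1983.38/3 ≈ 3371; y = 0.00 + 2 × 3526.00/3 ≈ 2351.

(3371, 2351)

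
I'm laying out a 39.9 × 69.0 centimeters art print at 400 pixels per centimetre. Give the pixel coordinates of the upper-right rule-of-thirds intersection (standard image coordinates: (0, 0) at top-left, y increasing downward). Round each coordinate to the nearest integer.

(10640, 9200)

In pixels the canvas is 39.9 × 400 = 15960 wide and 69.0 × 400 = 27600 tall.
The upper-right point is two-thirds across and one-third down:
x = 2 × 15960/3 ≈ 10640; y = 1 × 27600/3 ≈ 9200.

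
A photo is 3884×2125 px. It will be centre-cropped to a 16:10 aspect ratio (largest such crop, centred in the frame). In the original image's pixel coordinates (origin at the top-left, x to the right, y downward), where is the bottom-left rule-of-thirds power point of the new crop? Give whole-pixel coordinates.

3884/2125 > 16/10, so the 16:10 crop keeps the full height 2125 and trims width to 2125 × 16/10 = 3400.00 px.
Left offset = (3884 − 3400.00)/2 = 242.00 px; top offset = 0.
Bottom-left is one-third across and two-thirds down within the crop:
x = 242.00 + 1 × 3400.00/3 ≈ 1375; y = 0.00 + 2 × 2125.00/3 ≈ 1417.

(1375, 1417)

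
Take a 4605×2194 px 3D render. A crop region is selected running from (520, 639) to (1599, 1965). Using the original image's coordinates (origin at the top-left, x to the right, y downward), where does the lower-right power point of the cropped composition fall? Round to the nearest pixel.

Crop width = 1599 − 520 = 1079 px; one third is 359.67 px.
Crop height = 1965 − 639 = 1326 px; one third is 442.00 px.
The lower-right point is two-thirds across and two-thirds down within the crop:
x = 520 + 2 × 359.67 ≈ 1239; y = 639 + 2 × 442.00 ≈ 1523.

x = 1239 px, y = 1523 px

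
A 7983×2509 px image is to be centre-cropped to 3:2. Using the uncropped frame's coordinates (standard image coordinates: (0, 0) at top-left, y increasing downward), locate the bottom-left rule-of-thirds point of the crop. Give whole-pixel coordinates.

x = 3364 px, y = 1673 px

7983/2509 > 3/2, so the 3:2 crop keeps the full height 2509 and trims width to 2509 × 3/2 = 3763.50 px.
Left offset = (7983 − 3763.50)/2 = 2109.75 px; top offset = 0.
Bottom-left is one-third across and two-thirds down within the crop:
x = 2109.75 + 1 × 3763.50/3 ≈ 3364; y = 0.00 + 2 × 2509.00/3 ≈ 1673.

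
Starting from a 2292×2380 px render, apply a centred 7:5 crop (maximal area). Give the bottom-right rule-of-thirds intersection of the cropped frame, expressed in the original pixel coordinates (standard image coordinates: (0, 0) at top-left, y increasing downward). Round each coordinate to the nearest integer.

x = 1528 px, y = 1463 px

2292/2380 < 7/5, so the 7:5 crop keeps the full width 2292 and trims height to 2292 × 5/7 = 1637.14 px.
Top offset = (2380 − 1637.14)/2 = 371.43 px; left offset = 0.
Bottom-right is two-thirds across and two-thirds down within the crop:
x = 0.00 + 2 × 2292.00/3 ≈ 1528; y = 371.43 + 2 × 1637.14/3 ≈ 1463.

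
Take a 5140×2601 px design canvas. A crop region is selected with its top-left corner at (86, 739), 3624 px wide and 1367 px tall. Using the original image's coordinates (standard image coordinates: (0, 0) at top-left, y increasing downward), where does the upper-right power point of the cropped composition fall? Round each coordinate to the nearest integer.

One third of the crop width 3624 is 1208.00 px.
One third of the crop height 1367 is 455.67 px.
The upper-right point is two-thirds across and one-third down within the crop:
x = 86 + 2 × 1208.00 ≈ 2502; y = 739 + 1 × 455.67 ≈ 1195.

(2502, 1195)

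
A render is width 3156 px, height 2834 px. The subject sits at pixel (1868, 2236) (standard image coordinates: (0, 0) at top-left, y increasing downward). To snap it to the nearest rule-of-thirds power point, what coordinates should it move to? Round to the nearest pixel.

x = 2104 px, y = 1889 px

Third lines: x ∈ {1052, 2104}, y ∈ {945, 1889}.
1868 is closer to x = 2104; 2236 is closer to y = 1889.
So the nearest intersection is the lower-right power point.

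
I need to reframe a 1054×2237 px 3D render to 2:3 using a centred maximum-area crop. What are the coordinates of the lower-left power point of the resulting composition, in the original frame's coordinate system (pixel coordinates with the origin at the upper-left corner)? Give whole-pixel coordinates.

(351, 1382)

1054/2237 < 2/3, so the 2:3 crop keeps the full width 1054 and trims height to 1054 × 3/2 = 1581.00 px.
Top offset = (2237 − 1581.00)/2 = 328.00 px; left offset = 0.
Lower-left is one-third across and two-thirds down within the crop:
x = 0.00 + 1 × 1054.00/3 ≈ 351; y = 328.00 + 2 × 1581.00/3 ≈ 1382.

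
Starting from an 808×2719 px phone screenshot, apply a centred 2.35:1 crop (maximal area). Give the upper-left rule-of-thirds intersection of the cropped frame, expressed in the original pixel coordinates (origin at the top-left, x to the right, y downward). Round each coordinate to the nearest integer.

808/2719 < 2.35/1, so the 2.35:1 crop keeps the full width 808 and trims height to 808 × 1/2.35 = 343.83 px.
Top offset = (2719 − 343.83)/2 = 1187.59 px; left offset = 0.
Upper-left is one-third across and one-third down within the crop:
x = 0.00 + 1 × 808.00/3 ≈ 269; y = 1187.59 + 1 × 343.83/3 ≈ 1302.

(269, 1302)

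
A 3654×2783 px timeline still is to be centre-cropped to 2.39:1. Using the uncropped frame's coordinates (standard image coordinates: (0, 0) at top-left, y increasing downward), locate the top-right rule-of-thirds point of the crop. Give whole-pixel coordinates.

3654/2783 < 2.39/1, so the 2.39:1 crop keeps the full width 3654 and trims height to 3654 × 1/2.39 = 1528.87 px.
Top offset = (2783 − 1528.87)/2 = 627.06 px; left offset = 0.
Top-right is two-thirds across and one-third down within the crop:
x = 0.00 + 2 × 3654.00/3 ≈ 2436; y = 627.06 + 1 × 1528.87/3 ≈ 1137.

x = 2436 px, y = 1137 px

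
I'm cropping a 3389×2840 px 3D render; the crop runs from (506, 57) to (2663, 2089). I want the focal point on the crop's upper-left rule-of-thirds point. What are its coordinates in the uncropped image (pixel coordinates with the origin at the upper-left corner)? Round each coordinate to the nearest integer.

Crop width = 2663 − 506 = 2157 px; one third is 719.00 px.
Crop height = 2089 − 57 = 2032 px; one third is 677.33 px.
The upper-left point is one-third across and one-third down within the crop:
x = 506 + 1 × 719.00 ≈ 1225; y = 57 + 1 × 677.33 ≈ 734.

x = 1225 px, y = 734 px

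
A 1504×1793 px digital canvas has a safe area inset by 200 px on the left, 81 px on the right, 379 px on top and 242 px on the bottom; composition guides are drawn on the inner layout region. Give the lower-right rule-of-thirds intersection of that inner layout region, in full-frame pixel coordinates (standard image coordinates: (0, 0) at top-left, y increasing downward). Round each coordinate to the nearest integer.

(1015, 1160)

Content width = 1504 − 200 − 81 = 1223 px; content height = 1793 − 379 − 242 = 1172 px.
Lower-right is two-thirds across and two-thirds down within the inner layout region.
x = 200 + 2 × 1223/3 = 200 + 815.33 ≈ 1015
y = 379 + 2 × 1172/3 = 379 + 781.33 ≈ 1160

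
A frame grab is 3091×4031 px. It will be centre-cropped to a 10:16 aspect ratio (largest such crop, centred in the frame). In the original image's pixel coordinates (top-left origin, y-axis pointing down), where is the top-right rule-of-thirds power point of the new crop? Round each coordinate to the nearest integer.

x = 1965 px, y = 1344 px

3091/4031 > 10/16, so the 10:16 crop keeps the full height 4031 and trims width to 4031 × 10/16 = 2519.38 px.
Left offset = (3091 − 2519.38)/2 = 285.81 px; top offset = 0.
Top-right is two-thirds across and one-third down within the crop:
x = 285.81 + 2 × 2519.38/3 ≈ 1965; y = 0.00 + 1 × 4031.00/3 ≈ 1344.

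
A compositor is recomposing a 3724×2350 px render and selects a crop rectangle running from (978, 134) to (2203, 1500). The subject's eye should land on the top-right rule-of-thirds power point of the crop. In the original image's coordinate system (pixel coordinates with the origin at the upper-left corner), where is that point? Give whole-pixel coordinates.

Crop width = 2203 − 978 = 1225 px; one third is 408.33 px.
Crop height = 1500 − 134 = 1366 px; one third is 455.33 px.
The top-right point is two-thirds across and one-third down within the crop:
x = 978 + 2 × 408.33 ≈ 1795; y = 134 + 1 × 455.33 ≈ 589.

x = 1795 px, y = 589 px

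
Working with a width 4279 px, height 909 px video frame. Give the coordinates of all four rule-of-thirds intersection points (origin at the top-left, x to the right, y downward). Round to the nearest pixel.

(1426, 303), (2853, 303), (1426, 606), (2853, 606)

One third of 4279 is 1426.33; one third of 909 is 303.
Vertical third lines at x = 1426 and x = 2853; horizontal third lines at y = 303 and y = 606.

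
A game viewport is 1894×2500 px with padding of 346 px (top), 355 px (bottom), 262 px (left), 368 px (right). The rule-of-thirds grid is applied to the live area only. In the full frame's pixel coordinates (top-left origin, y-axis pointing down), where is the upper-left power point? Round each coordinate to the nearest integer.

x = 683 px, y = 946 px

Content width = 1894 − 262 − 368 = 1264 px; content height = 2500 − 346 − 355 = 1799 px.
Upper-left is one-third across and one-third down within the live area.
x = 262 + 1 × 1264/3 = 262 + 421.33 ≈ 683
y = 346 + 1 × 1799/3 = 346 + 599.67 ≈ 946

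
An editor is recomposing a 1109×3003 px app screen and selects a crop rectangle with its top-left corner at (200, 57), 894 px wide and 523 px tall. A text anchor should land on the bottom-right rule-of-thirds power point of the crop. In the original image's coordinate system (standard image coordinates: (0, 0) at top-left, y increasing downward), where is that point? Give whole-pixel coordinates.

(796, 406)

One third of the crop width 894 is 298.00 px.
One third of the crop height 523 is 174.33 px.
The bottom-right point is two-thirds across and two-thirds down within the crop:
x = 200 + 2 × 298.00 ≈ 796; y = 57 + 2 × 174.33 ≈ 406.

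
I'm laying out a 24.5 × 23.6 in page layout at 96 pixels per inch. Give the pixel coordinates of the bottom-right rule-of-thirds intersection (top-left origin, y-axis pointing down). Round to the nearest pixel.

(1568, 1510)

In pixels the canvas is 24.5 × 96 = 2352 wide and 23.6 × 96 = 2265.6 tall.
The bottom-right point is two-thirds across and two-thirds down:
x = 2 × 2352/3 ≈ 1568; y = 2 × 2265.6/3 ≈ 1510.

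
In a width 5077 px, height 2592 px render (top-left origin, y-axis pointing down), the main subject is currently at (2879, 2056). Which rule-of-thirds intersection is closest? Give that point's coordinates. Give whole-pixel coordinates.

Third lines: x ∈ {1692, 3385}, y ∈ {864, 1728}.
2879 is closer to x = 3385; 2056 is closer to y = 1728.
So the nearest intersection is the lower-right power point.

x = 3385 px, y = 1728 px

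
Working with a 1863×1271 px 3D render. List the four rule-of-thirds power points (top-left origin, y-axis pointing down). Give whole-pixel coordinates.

(621, 424), (1242, 424), (621, 847), (1242, 847)

One third of 1863 is 621; one third of 1271 is 423.67.
Vertical third lines at x = 621 and x = 1242; horizontal third lines at y = 424 and y = 847.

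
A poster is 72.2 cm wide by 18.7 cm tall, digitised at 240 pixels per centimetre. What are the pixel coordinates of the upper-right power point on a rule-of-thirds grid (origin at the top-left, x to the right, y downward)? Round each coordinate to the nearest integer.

In pixels the canvas is 72.2 × 240 = 17328 wide and 18.7 × 240 = 4488 tall.
The upper-right point is two-thirds across and one-third down:
x = 2 × 17328/3 ≈ 11552; y = 1 × 4488/3 ≈ 1496.

(11552, 1496)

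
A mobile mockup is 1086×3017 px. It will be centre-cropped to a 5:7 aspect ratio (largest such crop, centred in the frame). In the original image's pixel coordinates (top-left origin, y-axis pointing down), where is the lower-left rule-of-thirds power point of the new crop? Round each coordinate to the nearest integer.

x = 362 px, y = 1762 px

1086/3017 < 5/7, so the 5:7 crop keeps the full width 1086 and trims height to 1086 × 7/5 = 1520.40 px.
Top offset = (3017 − 1520.40)/2 = 748.30 px; left offset = 0.
Lower-left is one-third across and two-thirds down within the crop:
x = 0.00 + 1 × 1086.00/3 ≈ 362; y = 748.30 + 2 × 1520.40/3 ≈ 1762.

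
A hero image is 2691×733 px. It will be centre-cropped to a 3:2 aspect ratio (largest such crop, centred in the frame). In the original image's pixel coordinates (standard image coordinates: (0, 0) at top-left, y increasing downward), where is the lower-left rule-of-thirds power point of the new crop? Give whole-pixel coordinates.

(1162, 489)

2691/733 > 3/2, so the 3:2 crop keeps the full height 733 and trims width to 733 × 3/2 = 1099.50 px.
Left offset = (2691 − 1099.50)/2 = 795.75 px; top offset = 0.
Lower-left is one-third across and two-thirds down within the crop:
x = 795.75 + 1 × 1099.50/3 ≈ 1162; y = 0.00 + 2 × 733.00/3 ≈ 489.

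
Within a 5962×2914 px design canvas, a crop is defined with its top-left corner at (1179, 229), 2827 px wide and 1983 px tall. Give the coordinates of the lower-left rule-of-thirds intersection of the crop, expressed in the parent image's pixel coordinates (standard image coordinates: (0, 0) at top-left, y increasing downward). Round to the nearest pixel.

One third of the crop width 2827 is 942.33 px.
One third of the crop height 1983 is 661.00 px.
The lower-left point is one-third across and two-thirds down within the crop:
x = 1179 + 1 × 942.33 ≈ 2121; y = 229 + 2 × 661.00 ≈ 1551.

(2121, 1551)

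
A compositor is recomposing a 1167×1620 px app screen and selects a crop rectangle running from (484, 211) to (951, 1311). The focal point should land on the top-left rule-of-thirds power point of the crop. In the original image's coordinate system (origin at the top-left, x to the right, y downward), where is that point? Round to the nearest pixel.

Crop width = 951 − 484 = 467 px; one third is 155.67 px.
Crop height = 1311 − 211 = 1100 px; one third is 366.67 px.
The top-left point is one-third across and one-third down within the crop:
x = 484 + 1 × 155.67 ≈ 640; y = 211 + 1 × 366.67 ≈ 578.

x = 640 px, y = 578 px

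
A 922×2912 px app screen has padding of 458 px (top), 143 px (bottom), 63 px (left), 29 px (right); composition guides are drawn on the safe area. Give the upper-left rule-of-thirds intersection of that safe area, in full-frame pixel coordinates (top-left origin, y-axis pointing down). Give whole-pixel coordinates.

x = 340 px, y = 1228 px

Content width = 922 − 63 − 29 = 830 px; content height = 2912 − 458 − 143 = 2311 px.
Upper-left is one-third across and one-third down within the safe area.
x = 63 + 1 × 830/3 = 63 + 276.67 ≈ 340
y = 458 + 1 × 2311/3 = 458 + 770.33 ≈ 1228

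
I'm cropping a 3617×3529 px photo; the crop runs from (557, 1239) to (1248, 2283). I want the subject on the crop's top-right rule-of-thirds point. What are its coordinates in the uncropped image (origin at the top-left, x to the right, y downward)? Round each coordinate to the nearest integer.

x = 1018 px, y = 1587 px

Crop width = 1248 − 557 = 691 px; one third is 230.33 px.
Crop height = 2283 − 1239 = 1044 px; one third is 348.00 px.
The top-right point is two-thirds across and one-third down within the crop:
x = 557 + 2 × 230.33 ≈ 1018; y = 1239 + 1 × 348.00 ≈ 1587.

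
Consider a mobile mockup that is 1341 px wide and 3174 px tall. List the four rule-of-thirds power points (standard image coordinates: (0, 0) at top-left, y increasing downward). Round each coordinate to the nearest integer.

(447, 1058), (894, 1058), (447, 2116), (894, 2116)

One third of 1341 is 447; one third of 3174 is 1058.
Vertical third lines at x = 447 and x = 894; horizontal third lines at y = 1058 and y = 2116.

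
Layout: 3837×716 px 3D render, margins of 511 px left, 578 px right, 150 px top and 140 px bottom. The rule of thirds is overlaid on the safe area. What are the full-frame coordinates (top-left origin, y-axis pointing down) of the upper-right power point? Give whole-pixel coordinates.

Content width = 3837 − 511 − 578 = 2748 px; content height = 716 − 150 − 140 = 426 px.
Upper-right is two-thirds across and one-third down within the safe area.
x = 511 + 2 × 2748/3 = 511 + 1832.00 ≈ 2343
y = 150 + 1 × 426/3 = 150 + 142.00 ≈ 292

x = 2343 px, y = 292 px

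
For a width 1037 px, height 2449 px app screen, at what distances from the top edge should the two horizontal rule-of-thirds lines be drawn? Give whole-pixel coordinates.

816 px and 1633 px

2449 / 3 = 816.33, so the horizontal lines sit at one and two thirds of 2449.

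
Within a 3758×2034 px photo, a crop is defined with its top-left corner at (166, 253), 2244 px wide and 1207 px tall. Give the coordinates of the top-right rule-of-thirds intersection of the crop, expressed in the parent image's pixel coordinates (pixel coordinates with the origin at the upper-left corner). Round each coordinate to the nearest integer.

One third of the crop width 2244 is 748.00 px.
One third of the crop height 1207 is 402.33 px.
The top-right point is two-thirds across and one-third down within the crop:
x = 166 + 2 × 748.00 ≈ 1662; y = 253 + 1 × 402.33 ≈ 655.

(1662, 655)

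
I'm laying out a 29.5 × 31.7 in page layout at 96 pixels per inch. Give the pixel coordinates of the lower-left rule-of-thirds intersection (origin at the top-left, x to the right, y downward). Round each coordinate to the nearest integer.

(944, 2029)

In pixels the canvas is 29.5 × 96 = 2832 wide and 31.7 × 96 = 3043.2 tall.
The lower-left point is one-third across and two-thirds down:
x = 1 × 2832/3 ≈ 944; y = 2 × 3043.2/3 ≈ 2029.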